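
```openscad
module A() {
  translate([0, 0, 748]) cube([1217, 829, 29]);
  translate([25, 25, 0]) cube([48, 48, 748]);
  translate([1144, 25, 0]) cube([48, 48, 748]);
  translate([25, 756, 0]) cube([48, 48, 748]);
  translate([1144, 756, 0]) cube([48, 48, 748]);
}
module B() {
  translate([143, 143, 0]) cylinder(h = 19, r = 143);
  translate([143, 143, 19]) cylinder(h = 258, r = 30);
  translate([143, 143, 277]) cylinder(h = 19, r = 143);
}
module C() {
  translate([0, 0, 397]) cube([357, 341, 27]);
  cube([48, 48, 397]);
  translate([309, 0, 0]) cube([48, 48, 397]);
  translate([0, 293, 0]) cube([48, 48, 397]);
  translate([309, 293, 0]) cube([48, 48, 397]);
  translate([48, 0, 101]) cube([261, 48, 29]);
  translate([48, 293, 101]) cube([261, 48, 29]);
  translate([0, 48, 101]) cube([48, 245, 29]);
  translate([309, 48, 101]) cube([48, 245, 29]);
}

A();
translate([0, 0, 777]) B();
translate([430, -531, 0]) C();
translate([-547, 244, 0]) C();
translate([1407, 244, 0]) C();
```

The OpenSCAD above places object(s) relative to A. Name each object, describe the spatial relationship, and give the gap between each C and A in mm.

A is a table. B is a spool. C is a stool. The spool is on top of the table. Three stools sit around the table at the −y, −x, +x sides. The gap between each stool and the table is 190 mm.

Each stool's nearest face is 190 mm from the table's bounding box.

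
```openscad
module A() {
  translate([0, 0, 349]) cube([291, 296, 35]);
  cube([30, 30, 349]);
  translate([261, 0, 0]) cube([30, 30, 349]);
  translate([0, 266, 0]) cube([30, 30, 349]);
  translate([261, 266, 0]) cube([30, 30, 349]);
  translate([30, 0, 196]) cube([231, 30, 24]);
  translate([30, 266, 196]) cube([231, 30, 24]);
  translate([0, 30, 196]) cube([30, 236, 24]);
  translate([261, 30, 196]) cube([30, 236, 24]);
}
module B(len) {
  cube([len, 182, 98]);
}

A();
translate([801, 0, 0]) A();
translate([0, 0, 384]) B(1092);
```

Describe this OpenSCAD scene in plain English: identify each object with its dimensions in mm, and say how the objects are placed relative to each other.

A is a four-legged stool. The seat is a 291×296×35 mm slab whose top surface is at z = 384 mm; four square legs, each 30×30 mm in cross-section, run from the floor (z = 0) to the underside of the seat, each flush with a corner of the seat. Four stretchers, 30 mm wide and 24 mm tall, connect adjacent legs with their undersides at z = 196 mm, each running between the inner faces of the legs it joins and aligned with the legs' outer faces on the other axis.

B is a rectangular beam 1092 mm long (x), 182 mm deep (y), 98 mm thick (z).

The beam spans the tops of two stools placed 510 mm apart, resting at z = 384 mm.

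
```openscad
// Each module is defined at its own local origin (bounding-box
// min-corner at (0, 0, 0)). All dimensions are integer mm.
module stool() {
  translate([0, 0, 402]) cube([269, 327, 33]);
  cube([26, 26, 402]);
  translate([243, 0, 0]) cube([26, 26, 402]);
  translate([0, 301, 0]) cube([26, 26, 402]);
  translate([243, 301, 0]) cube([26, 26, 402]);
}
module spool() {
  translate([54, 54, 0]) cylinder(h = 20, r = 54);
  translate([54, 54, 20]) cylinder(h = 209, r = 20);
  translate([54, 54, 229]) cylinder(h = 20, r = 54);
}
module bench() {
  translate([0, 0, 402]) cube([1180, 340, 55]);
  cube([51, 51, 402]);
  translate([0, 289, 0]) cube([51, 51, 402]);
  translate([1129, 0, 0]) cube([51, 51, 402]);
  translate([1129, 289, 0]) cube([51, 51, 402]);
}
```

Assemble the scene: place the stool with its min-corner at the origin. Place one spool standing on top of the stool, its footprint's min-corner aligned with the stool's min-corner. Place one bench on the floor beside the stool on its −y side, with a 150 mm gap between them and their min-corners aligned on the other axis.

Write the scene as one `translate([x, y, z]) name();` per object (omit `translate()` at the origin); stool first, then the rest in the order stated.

stool();
translate([0, 0, 435]) spool();
translate([0, -490, 0]) bench();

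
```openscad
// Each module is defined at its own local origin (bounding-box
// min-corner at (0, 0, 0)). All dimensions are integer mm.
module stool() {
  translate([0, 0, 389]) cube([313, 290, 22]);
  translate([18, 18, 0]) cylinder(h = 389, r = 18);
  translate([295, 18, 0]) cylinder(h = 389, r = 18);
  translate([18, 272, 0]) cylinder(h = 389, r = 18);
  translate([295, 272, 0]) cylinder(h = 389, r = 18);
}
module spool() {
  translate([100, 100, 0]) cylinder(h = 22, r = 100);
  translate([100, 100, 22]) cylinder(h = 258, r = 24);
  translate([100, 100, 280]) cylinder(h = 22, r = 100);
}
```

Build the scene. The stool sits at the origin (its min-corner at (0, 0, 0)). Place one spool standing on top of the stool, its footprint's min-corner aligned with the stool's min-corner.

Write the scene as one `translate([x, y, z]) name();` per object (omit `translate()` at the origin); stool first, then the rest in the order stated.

stool();
translate([0, 0, 411]) spool();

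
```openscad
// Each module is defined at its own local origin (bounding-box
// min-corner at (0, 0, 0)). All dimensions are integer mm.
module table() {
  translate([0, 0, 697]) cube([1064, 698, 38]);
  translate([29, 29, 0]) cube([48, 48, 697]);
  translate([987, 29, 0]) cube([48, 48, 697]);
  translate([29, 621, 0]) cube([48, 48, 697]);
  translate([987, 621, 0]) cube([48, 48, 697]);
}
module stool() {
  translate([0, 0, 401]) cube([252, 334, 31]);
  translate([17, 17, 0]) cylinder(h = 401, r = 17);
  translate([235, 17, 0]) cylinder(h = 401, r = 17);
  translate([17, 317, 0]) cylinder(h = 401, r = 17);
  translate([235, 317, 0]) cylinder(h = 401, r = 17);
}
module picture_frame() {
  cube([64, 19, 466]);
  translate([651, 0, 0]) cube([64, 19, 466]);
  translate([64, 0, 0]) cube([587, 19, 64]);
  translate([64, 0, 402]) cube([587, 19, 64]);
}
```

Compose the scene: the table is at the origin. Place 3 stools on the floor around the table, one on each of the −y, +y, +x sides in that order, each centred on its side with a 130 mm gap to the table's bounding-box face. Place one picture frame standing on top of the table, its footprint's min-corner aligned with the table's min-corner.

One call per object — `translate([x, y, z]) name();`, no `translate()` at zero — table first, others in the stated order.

table();
translate([406, -464, 0]) stool();
translate([406, 828, 0]) stool();
translate([1194, 182, 0]) stool();
translate([0, 0, 735]) picture_frame();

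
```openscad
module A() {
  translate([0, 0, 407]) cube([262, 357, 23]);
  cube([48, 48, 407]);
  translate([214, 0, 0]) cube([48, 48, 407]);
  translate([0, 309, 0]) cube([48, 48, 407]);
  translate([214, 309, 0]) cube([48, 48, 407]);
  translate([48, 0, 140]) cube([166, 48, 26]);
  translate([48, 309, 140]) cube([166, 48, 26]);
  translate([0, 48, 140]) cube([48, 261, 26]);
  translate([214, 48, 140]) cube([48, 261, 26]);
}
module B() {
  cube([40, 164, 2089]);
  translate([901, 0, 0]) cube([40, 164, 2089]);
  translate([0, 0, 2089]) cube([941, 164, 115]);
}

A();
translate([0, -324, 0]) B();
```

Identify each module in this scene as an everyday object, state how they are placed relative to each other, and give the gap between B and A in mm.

A is a stool. B is a door frame. The door frame is on the floor beside the stool on its −y side. The gap between the door frame and the stool is 160 mm.

The door frame's nearest face is 160 mm from the stool's −y face.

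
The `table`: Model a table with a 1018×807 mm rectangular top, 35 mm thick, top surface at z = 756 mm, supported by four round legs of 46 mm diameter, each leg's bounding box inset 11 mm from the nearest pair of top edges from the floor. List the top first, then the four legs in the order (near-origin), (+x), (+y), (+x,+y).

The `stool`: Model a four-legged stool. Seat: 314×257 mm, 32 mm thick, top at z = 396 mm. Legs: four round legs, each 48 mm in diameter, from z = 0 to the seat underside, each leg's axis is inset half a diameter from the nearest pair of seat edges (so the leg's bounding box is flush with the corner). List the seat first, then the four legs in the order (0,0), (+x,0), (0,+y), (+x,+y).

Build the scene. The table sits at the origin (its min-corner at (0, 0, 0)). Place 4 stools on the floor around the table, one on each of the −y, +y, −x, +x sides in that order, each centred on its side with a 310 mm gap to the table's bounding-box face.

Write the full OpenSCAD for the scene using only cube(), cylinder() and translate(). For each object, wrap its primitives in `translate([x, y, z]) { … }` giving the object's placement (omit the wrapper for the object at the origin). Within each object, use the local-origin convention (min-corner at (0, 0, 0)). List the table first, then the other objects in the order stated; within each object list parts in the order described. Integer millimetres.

translate([0, 0, 721]) cube([1018, 807, 35]);
translate([34, 34, 0]) cylinder(h = 721, r = 23);
translate([984, 34, 0]) cylinder(h = 721, r = 23);
translate([34, 773, 0]) cylinder(h = 721, r = 23);
translate([984, 773, 0]) cylinder(h = 721, r = 23);
translate([352, -567, 0]) {
  translate([0, 0, 364]) cube([314, 257, 32]);
  translate([24, 24, 0]) cylinder(h = 364, r = 24);
  translate([290, 24, 0]) cylinder(h = 364, r = 24);
  translate([24, 233, 0]) cylinder(h = 364, r = 24);
  translate([290, 233, 0]) cylinder(h = 364, r = 24);
}
translate([352, 1117, 0]) {
  translate([0, 0, 364]) cube([314, 257, 32]);
  translate([24, 24, 0]) cylinder(h = 364, r = 24);
  translate([290, 24, 0]) cylinder(h = 364, r = 24);
  translate([24, 233, 0]) cylinder(h = 364, r = 24);
  translate([290, 233, 0]) cylinder(h = 364, r = 24);
}
translate([-624, 275, 0]) {
  translate([0, 0, 364]) cube([314, 257, 32]);
  translate([24, 24, 0]) cylinder(h = 364, r = 24);
  translate([290, 24, 0]) cylinder(h = 364, r = 24);
  translate([24, 233, 0]) cylinder(h = 364, r = 24);
  translate([290, 233, 0]) cylinder(h = 364, r = 24);
}
translate([1328, 275, 0]) {
  translate([0, 0, 364]) cube([314, 257, 32]);
  translate([24, 24, 0]) cylinder(h = 364, r = 24);
  translate([290, 24, 0]) cylinder(h = 364, r = 24);
  translate([24, 233, 0]) cylinder(h = 364, r = 24);
  translate([290, 233, 0]) cylinder(h = 364, r = 24);
}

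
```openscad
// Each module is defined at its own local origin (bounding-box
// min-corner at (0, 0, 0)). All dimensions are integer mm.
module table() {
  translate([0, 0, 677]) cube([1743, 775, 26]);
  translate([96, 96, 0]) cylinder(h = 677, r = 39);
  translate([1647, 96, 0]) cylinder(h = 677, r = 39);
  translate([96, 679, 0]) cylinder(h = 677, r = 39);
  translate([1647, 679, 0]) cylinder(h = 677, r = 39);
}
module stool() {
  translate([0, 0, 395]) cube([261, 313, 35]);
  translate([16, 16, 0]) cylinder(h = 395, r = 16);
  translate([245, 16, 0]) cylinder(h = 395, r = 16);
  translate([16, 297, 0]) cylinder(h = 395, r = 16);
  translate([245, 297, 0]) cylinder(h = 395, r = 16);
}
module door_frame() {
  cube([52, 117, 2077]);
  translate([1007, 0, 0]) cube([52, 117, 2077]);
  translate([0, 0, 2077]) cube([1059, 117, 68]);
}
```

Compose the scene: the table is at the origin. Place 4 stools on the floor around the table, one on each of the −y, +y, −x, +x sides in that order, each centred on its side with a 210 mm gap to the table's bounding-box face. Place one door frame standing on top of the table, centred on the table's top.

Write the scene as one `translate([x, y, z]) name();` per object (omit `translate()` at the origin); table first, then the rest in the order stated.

table();
translate([741, -523, 0]) stool();
translate([741, 985, 0]) stool();
translate([-471, 231, 0]) stool();
translate([1953, 231, 0]) stool();
translate([342, 329, 703]) door_frame();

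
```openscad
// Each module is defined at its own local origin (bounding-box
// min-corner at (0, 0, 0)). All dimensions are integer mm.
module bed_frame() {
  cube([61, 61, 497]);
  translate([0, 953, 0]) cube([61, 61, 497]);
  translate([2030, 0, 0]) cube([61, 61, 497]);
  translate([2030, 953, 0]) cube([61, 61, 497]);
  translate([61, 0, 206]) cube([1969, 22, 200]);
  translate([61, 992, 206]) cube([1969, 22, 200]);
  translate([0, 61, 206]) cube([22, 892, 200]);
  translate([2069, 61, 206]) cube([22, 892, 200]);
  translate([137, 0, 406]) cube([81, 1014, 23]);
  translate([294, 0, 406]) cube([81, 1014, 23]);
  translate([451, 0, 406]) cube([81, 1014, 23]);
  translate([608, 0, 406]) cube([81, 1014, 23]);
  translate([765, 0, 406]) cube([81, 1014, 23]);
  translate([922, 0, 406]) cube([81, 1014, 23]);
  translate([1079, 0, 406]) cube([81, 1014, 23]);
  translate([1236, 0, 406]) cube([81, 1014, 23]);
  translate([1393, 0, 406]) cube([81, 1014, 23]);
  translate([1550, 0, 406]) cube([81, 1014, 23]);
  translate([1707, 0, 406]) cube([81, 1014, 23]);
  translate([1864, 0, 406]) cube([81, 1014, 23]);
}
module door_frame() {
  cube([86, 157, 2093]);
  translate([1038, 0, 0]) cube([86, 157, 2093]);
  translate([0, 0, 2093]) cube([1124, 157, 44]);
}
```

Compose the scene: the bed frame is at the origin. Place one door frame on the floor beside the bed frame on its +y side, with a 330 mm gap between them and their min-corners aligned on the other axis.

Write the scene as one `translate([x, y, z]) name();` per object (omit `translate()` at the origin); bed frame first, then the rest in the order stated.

bed_frame();
translate([0, 1344, 0]) door_frame();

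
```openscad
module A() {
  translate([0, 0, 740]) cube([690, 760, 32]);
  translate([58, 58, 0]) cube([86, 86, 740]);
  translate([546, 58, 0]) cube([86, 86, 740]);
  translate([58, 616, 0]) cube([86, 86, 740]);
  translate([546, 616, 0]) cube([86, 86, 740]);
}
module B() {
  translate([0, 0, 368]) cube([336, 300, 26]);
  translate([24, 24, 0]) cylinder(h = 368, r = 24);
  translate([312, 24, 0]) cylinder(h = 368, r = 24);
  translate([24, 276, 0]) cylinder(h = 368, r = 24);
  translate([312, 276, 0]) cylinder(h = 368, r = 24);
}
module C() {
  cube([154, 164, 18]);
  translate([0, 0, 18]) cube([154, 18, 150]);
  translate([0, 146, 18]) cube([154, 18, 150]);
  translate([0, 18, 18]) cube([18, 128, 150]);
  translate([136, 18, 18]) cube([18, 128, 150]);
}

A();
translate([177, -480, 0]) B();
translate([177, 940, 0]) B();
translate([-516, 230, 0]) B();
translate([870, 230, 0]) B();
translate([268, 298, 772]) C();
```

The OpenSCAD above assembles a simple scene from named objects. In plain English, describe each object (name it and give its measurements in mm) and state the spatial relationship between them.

A is a rectangular dining table. The top is 690×760×32 mm with its upper surface at z = 772 mm. It stands on four 86×86 mm square legs, each inset 58 mm from the nearest pair of top edges, running from the floor to the underside of the top.

B is a simple wooden stool: a rectangular seat 336 mm (x) by 300 mm (y), 26 mm thick, top face at z = 394 mm, on four round legs, each 48 mm in diameter. The legs rest on z = 0, each leg's axis is inset half a diameter from the nearest pair of seat edges (so the leg's bounding box is flush with the corner).

C is an open-topped rectangular box: outside dimensions 154×164×168 mm, with a uniform wall and base thickness of 18 mm. The base is a full 154×164 slab on the floor; four walls sit on top of the base. The front and back walls (the −y and +y sides) span the full width; the two side walls fit between them.

Four stools sit around the table at the −y, +y, −x, +x sides. The open box is on top of the table, centred.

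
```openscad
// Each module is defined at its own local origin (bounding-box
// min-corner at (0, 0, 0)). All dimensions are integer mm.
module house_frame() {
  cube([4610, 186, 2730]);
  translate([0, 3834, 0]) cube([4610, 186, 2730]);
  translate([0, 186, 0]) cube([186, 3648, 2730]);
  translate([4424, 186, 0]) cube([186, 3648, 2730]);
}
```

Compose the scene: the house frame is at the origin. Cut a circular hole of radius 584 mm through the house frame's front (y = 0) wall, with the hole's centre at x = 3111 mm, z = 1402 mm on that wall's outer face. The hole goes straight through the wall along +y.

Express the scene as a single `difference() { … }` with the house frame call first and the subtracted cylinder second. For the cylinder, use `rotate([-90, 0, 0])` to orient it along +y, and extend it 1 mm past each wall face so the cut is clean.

difference() {
  house_frame();
  translate([3111, -1, 1402]) rotate([-90, 0, 0]) cylinder(h = 188, r = 584);
}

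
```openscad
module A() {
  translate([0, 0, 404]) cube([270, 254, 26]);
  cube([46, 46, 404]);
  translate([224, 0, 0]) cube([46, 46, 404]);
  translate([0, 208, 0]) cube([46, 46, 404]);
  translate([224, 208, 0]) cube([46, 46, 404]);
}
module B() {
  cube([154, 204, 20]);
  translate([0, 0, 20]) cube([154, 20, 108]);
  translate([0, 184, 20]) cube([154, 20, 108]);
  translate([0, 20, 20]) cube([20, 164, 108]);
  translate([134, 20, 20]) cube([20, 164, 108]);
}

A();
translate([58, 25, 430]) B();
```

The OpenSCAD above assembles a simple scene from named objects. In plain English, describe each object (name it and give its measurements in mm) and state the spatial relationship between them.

A is a four-legged stool. The seat is a 270×254×26 mm slab whose top surface is at z = 430 mm; four square legs, each 46×46 mm in cross-section, run from the floor (z = 0) to the underside of the seat, each flush with a corner of the seat.

B is an open storage box with external size 154×204×128 mm and wall thickness 20 mm (the base is also 20 mm thick). The base covers the whole footprint; the four walls stand on the base, with the y-facing walls full-width and the x-facing walls fitting between their inner faces.

The open box is on top of the stool, centred.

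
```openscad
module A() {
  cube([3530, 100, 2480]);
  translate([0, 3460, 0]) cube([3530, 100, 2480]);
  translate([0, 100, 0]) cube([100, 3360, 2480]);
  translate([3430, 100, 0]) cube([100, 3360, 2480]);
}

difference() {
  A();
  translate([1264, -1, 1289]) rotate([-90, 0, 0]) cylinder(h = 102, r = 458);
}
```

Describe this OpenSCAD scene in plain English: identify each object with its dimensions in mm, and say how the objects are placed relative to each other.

A is a box-shaped house frame (walls only): outside footprint 3530×3560 mm, wall height 2480 mm, wall thickness 100 mm. The two y-facing walls run the full x-width; the two x-facing walls fit between the inner faces of the y-facing walls.

The house frame has a circular hole of radius 458 mm through its front wall, centred at (x = 1264, z = 1289).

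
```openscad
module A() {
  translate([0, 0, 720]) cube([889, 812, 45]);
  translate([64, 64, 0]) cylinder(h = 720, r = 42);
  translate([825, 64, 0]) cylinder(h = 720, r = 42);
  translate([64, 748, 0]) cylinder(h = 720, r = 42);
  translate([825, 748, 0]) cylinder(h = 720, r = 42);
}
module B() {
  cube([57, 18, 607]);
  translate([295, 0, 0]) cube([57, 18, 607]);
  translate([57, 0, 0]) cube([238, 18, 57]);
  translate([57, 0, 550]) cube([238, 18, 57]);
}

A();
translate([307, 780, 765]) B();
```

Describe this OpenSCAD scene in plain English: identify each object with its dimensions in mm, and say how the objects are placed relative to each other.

A is a rectangular dining table. The top is 889×812×45 mm with its upper surface at z = 765 mm. It stands on four round legs of 84 mm diameter, each leg's bounding box inset 22 mm from the nearest pair of top edges, running from the floor to the underside of the top.

B is a picture frame with a 238×493 mm rectangular opening (x by z) and a uniform 57 mm border on every side. Frame depth is 18 mm along y. It is built from two vertical stiles running the full outside height and two horizontal rails spanning the gap between the stiles.

The picture frame is on top of the table.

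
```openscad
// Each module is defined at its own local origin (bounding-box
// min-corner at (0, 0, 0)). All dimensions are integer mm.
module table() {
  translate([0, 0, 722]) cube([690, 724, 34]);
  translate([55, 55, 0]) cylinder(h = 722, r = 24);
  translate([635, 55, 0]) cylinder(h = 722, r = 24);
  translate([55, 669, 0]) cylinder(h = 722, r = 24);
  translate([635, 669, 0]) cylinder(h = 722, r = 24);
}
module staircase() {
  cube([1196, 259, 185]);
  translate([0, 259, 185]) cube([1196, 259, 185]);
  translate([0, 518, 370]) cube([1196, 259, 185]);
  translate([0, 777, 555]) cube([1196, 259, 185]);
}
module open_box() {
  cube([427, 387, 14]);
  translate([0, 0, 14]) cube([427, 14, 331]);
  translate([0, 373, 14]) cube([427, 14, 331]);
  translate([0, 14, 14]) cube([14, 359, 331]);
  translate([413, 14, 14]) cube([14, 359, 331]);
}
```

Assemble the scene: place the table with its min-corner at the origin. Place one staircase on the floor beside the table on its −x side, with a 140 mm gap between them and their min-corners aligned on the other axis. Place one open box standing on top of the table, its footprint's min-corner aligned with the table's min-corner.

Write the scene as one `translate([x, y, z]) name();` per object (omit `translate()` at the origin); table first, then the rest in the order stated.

table();
translate([-1336, 0, 0]) staircase();
translate([0, 0, 756]) open_box();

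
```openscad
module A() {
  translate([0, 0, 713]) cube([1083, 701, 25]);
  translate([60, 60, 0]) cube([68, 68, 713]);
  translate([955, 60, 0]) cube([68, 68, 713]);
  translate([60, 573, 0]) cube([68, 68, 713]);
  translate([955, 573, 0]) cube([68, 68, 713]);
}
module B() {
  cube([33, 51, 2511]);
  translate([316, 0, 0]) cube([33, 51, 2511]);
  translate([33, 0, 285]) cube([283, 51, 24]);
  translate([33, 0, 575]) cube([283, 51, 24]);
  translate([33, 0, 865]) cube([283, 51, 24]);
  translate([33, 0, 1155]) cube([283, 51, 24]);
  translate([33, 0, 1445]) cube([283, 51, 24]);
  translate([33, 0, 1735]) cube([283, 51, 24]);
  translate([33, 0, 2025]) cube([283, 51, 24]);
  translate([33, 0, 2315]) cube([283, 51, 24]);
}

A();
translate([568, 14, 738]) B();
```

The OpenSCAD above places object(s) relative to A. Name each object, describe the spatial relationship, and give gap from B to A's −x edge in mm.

The ladder's min-x is at 568; the table's min-x is 0; gap = 568 mm.

A is a table. B is a ladder. The ladder is on top of the table. The gap from the ladder to the table's −x edge is 568 mm.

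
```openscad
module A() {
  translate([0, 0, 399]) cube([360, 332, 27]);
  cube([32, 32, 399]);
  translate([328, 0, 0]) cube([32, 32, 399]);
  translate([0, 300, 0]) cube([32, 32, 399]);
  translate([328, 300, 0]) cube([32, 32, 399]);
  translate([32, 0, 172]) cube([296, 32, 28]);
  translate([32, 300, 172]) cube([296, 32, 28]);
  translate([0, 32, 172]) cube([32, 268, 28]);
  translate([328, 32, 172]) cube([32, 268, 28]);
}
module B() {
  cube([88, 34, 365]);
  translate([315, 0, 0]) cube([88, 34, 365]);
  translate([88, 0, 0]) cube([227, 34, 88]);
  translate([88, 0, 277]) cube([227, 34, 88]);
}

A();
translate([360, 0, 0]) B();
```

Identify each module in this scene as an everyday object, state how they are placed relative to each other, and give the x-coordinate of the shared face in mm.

A is a stool. B is a picture frame. The picture frame is against the stool's +x side, with their −y faces flush. The x-coordinate of the shared face is 360 mm.

The stool's +x face and the picture frame's −x face are both at x = 360 mm.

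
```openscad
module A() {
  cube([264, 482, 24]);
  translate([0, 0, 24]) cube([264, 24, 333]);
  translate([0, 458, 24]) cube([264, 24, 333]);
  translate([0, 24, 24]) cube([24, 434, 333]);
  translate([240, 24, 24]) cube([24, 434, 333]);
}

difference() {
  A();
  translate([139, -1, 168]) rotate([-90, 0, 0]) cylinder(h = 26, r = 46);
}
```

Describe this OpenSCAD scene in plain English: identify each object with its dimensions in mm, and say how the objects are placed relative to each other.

A is an open storage box with external size 264×482×357 mm and wall thickness 24 mm (the base is also 24 mm thick). The base covers the whole footprint; the four walls stand on the base, with the y-facing walls full-width and the x-facing walls fitting between their inner faces.

The open box has a circular hole of radius 46 mm through its front wall, centred at (x = 139, z = 168).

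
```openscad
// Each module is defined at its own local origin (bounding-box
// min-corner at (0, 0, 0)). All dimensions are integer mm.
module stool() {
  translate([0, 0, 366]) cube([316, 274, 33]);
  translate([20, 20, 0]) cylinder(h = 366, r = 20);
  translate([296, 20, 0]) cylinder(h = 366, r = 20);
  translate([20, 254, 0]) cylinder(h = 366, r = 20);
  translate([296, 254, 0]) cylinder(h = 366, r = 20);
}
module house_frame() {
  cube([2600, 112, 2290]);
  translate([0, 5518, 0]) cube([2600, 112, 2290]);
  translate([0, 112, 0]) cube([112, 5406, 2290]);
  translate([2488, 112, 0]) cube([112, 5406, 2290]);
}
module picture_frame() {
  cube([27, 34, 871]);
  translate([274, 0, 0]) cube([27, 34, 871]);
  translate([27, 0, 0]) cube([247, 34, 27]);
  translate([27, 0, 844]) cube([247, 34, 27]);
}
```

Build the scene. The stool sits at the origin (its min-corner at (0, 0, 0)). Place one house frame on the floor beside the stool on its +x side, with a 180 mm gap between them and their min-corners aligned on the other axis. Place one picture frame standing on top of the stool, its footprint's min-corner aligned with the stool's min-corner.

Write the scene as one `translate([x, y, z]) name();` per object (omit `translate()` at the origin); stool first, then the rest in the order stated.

stool();
translate([496, 0, 0]) house_frame();
translate([0, 0, 399]) picture_frame();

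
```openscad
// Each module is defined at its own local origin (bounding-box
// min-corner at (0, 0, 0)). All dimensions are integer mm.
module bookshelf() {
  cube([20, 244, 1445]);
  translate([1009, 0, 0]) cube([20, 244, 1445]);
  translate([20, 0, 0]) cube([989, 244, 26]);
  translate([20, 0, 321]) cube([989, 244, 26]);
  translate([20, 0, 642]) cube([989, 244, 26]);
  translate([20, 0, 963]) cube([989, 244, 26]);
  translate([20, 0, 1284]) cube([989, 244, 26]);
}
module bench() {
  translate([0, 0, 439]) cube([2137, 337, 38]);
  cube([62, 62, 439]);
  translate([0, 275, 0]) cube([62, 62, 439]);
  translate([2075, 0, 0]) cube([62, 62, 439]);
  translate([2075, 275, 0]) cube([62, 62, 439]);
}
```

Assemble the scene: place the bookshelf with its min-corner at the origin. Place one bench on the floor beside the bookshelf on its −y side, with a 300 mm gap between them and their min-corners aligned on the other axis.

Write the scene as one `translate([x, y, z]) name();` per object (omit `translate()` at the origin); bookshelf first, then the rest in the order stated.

bookshelf();
translate([0, -637, 0]) bench();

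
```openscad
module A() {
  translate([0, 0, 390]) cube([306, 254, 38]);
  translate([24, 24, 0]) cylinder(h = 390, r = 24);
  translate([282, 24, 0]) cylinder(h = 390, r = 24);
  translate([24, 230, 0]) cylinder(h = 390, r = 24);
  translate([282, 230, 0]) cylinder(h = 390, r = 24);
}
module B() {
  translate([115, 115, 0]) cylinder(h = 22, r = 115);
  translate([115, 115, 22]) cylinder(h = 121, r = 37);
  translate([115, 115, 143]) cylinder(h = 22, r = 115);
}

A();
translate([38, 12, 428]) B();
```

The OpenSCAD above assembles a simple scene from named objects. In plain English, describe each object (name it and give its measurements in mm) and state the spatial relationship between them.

A is a four-legged stool. The seat is 306×254 mm, 38 mm thick, top at z = 428 mm. It stands on four round legs, each 48 mm in diameter, from z = 0 to the seat underside, each leg's axis is inset half a diameter from the nearest pair of seat edges (so the leg's bounding box is flush with the corner).

B is a spool: two coaxial disc flanges of radius 115 mm and thickness 22 mm, joined by a core cylinder of radius 37 mm and height 121 mm. The lower flange rests on z = 0 and the three cylinders share a vertical axis.

The spool is on top of the stool, centred.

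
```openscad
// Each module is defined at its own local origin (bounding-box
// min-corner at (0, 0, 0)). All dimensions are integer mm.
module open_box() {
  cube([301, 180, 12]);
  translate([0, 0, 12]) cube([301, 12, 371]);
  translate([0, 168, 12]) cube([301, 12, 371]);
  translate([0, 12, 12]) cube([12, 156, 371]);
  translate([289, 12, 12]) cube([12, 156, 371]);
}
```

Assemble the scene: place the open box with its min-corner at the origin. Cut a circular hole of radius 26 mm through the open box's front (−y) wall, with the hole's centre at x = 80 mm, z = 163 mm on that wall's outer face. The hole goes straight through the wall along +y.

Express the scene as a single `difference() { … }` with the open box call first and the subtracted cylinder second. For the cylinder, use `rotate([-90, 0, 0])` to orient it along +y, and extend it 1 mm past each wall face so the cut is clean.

difference() {
  open_box();
  translate([80, -1, 163]) rotate([-90, 0, 0]) cylinder(h = 14, r = 26);
}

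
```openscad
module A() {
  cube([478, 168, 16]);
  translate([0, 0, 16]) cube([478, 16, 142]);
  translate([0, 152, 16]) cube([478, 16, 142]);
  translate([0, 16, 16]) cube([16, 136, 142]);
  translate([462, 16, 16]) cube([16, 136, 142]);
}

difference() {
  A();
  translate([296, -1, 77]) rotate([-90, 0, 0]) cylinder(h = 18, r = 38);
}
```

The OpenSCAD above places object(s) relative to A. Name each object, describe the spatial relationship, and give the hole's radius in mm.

The subtracted cylinder has r = 38 mm.

A is an open box. The open box has a circular hole through its front wall. The hole's radius is 38 mm.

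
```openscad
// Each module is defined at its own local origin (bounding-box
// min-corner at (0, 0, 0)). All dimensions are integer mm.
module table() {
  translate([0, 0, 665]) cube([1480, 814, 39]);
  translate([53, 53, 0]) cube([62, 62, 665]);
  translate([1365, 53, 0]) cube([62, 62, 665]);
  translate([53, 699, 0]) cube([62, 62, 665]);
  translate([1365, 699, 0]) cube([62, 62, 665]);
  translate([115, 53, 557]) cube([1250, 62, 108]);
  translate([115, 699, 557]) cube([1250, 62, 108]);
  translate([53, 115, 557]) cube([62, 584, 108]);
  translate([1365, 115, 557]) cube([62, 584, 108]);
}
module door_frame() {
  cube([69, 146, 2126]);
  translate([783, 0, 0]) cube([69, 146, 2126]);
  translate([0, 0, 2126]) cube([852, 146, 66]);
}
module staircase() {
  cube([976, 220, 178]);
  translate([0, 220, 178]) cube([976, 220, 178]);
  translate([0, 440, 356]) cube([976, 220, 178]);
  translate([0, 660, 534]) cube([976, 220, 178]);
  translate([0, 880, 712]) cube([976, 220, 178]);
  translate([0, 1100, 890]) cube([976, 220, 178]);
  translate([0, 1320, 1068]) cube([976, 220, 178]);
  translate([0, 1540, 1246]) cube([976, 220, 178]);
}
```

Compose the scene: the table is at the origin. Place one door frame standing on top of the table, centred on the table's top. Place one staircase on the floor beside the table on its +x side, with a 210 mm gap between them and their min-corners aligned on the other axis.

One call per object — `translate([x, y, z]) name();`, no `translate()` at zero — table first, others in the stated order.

table();
translate([314, 334, 704]) door_frame();
translate([1690, 0, 0]) staircase();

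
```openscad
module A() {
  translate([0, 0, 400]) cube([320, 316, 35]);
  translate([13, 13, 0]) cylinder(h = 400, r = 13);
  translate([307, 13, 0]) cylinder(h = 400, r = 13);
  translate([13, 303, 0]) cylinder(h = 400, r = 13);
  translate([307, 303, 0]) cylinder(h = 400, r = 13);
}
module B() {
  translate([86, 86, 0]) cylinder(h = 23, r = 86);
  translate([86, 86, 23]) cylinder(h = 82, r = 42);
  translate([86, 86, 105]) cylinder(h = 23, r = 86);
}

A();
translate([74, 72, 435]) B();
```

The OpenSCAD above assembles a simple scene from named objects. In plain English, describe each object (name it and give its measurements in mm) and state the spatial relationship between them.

A is a four-legged stool. The seat is 320×316 mm, 35 mm thick, top at z = 435 mm. It stands on four round legs, each 26 mm in diameter, from z = 0 to the seat underside, each leg's axis is inset half a diameter from the nearest pair of seat edges (so the leg's bounding box is flush with the corner).

B is a spool: two coaxial disc flanges of radius 86 mm and thickness 23 mm, joined by a core cylinder of radius 42 mm and height 82 mm. The lower flange rests on z = 0 and the three cylinders share a vertical axis.

The spool is on top of the stool, centred.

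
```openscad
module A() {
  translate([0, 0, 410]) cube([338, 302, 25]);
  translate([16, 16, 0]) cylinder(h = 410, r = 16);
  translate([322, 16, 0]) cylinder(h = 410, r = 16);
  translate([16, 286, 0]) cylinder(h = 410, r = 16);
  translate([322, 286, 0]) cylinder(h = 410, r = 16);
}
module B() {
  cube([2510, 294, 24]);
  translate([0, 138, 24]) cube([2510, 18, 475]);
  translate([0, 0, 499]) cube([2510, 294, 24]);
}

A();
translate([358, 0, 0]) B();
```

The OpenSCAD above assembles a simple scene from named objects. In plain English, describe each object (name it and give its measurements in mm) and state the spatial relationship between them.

A is a simple wooden stool: a rectangular seat 338 mm (x) by 302 mm (y), 25 mm thick, top face at z = 435 mm, on four round legs, each 32 mm in diameter. The legs rest on z = 0, each leg's axis is inset half a diameter from the nearest pair of seat edges (so the leg's bounding box is flush with the corner).

B is an I-beam lying along x, 2510 mm long. Overall section height 523 mm. Two flanges 294 mm wide (y) and 24 mm thick, one on the floor and one at the top; a web 18 mm thick runs between them, centred on the flange width.

The I-beam is on the floor beside the stool on its +x side.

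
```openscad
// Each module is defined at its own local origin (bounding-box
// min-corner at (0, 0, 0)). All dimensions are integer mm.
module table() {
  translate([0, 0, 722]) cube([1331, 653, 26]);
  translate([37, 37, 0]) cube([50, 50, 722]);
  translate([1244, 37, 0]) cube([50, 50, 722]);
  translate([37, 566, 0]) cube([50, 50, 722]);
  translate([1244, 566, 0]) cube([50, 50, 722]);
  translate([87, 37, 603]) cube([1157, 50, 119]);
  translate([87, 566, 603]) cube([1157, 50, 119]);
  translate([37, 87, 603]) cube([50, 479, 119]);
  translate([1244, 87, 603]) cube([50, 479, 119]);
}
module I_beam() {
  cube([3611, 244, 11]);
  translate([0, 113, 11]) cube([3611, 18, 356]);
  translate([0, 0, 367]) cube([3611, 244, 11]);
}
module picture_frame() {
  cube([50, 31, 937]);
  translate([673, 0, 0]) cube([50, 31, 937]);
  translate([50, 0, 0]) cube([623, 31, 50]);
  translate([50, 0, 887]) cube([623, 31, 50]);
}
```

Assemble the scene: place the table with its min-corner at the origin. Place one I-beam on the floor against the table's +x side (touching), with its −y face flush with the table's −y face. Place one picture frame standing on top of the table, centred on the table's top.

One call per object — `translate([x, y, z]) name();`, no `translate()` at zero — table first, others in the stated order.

table();
translate([1331, 0, 0]) I_beam();
translate([304, 311, 748]) picture_frame();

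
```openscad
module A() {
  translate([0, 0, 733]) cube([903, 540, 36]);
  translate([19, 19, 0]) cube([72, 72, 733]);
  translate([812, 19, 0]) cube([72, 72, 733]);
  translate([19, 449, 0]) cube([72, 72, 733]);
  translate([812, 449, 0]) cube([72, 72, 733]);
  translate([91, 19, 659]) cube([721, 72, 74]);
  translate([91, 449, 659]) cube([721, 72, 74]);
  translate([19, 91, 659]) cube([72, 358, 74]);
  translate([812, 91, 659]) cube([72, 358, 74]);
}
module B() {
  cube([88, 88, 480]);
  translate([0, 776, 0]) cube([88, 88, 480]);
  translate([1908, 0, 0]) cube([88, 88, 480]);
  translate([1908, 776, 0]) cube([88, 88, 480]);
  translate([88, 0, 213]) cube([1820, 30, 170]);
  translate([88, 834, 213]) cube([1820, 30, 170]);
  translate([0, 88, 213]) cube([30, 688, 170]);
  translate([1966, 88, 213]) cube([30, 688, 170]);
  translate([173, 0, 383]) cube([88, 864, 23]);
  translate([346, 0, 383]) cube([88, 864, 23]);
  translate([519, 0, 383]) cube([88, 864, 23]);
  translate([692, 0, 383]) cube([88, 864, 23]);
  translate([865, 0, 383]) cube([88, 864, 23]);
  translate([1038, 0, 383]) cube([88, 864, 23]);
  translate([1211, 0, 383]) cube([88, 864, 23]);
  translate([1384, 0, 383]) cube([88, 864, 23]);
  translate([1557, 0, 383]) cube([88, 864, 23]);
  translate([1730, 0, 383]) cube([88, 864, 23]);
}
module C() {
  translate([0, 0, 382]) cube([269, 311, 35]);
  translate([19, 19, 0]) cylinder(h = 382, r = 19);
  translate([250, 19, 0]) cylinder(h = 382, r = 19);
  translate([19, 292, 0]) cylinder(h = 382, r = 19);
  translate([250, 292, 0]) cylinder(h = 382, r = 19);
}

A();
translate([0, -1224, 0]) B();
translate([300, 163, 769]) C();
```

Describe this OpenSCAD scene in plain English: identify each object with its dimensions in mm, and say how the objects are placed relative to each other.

A is a table with a 903×540 mm rectangular top, 36 mm thick, top surface at z = 769 mm, supported by four 72×72 mm square legs, each inset 19 mm from the nearest pair of top edges, running from the floor. Four apron rails, 72 mm thick and 74 mm tall, run between adjacent legs with their top edges flush with the underside of the top and their outer faces flush with the legs' outer faces.

B is a bed frame 1996 mm long (x) by 864 mm wide (y). Four 88×88 mm corner posts, 480 mm tall, at the corners of the footprint. Four rails of 30 mm thickness and 170 mm height run between adjacent posts with their undersides at z = 213 mm, their outer faces flush with the outside of the frame (the two x-running rails run between the posts' inner faces; the two y-running rails run between the posts' inner faces). 10 slats, each 88 mm wide (x) and 23 mm thick, lie across the top of the two x-running rails, running the full 864 mm width of the frame in y; the slats are evenly spaced along x between the inner faces of the end posts with equal gaps (rounded down to the nearest mm) at the −x end and between each pair — any rounding remainder accumulates at the +x end.

C is a simple wooden stool: a rectangular seat 269 mm (x) by 311 mm (y), 35 mm thick, top face at z = 417 mm, on four round legs, each 38 mm in diameter. The legs rest on z = 0, each leg's axis is inset half a diameter from the nearest pair of seat edges (so the leg's bounding box is flush with the corner).

The bed frame is on the floor beside the table on its −y side. The stool is on top of the table.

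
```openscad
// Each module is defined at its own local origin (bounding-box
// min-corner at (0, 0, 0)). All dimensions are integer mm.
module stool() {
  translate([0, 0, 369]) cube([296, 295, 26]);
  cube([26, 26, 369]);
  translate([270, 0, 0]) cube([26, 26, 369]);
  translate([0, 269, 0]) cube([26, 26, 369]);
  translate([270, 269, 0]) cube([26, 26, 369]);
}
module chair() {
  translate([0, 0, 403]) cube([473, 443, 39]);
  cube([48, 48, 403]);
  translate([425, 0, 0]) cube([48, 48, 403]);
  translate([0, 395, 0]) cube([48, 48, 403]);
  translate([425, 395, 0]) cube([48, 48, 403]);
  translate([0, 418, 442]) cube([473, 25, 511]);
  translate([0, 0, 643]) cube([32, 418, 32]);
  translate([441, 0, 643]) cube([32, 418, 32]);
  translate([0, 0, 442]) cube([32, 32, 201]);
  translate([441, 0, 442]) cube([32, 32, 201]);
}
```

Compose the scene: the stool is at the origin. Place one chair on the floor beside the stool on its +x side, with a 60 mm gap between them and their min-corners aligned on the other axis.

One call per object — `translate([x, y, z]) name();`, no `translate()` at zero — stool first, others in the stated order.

stool();
translate([356, 0, 0]) chair();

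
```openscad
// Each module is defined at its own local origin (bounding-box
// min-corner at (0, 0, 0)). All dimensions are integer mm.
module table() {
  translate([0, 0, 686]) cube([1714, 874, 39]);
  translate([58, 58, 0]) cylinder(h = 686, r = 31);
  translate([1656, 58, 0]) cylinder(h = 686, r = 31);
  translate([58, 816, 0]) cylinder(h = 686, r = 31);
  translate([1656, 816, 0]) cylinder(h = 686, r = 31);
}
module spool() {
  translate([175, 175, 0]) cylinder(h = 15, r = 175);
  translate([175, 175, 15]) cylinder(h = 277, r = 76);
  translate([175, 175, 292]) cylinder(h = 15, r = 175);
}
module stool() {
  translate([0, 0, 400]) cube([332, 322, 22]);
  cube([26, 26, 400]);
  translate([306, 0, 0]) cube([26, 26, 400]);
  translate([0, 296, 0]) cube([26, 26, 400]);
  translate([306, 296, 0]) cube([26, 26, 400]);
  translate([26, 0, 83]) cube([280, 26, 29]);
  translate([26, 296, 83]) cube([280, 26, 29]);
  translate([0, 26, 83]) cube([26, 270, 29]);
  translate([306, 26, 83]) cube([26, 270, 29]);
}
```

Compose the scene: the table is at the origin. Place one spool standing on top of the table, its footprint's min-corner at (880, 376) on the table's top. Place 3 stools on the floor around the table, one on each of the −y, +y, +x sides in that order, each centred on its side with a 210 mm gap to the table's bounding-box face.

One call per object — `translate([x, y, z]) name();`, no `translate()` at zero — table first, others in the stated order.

table();
translate([880, 376, 725]) spool();
translate([691, -532, 0]) stool();
translate([691, 1084, 0]) stool();
translate([1924, 276, 0]) stool();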